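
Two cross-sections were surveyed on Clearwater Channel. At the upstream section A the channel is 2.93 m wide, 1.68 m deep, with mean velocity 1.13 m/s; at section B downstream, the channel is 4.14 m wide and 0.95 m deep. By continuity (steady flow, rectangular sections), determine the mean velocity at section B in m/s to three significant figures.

1.41 m/s

Q = A₁V₁ = (2.93×1.68) × 1.13 = 5.562 m³/s
A₂ = 4.14 × 0.95 = 3.933 m²
V₂ = Q/A₂ = 5.562/3.933 = 1.414 m/s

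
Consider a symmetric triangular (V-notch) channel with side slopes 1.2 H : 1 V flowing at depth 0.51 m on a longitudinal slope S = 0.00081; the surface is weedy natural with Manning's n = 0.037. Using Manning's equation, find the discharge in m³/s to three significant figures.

A = z·y² = 1.2×0.51² = 0.3121 m²
P = 2y√(1+z²) = 2×0.51×√(1+1.2²) = 1.593 m
R = A/P = 0.3121/1.593 = 0.1959 m
Q = (1/n)·A·R^(2/3)·S^(1/2) = (1/0.037) × 0.3121 × 0.1959^(2/3) × 0.00081^(1/2) = 0.08098 m³/s

0.0810 m³/s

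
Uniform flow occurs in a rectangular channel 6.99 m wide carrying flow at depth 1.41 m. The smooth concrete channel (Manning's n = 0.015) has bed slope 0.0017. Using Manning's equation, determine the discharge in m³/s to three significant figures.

27.2 m³/s

A = b·y = 6.99 × 1.41 = 9.856 m²
P = b + 2y = 6.99 + 2×1.41 = 9.810 m
R = A/P = 9.856/9.810 = 1.005 m
Q = (1/n)·A·R^(2/3)·S^(1/2) = (1/0.015) × 9.856 × 1.005^(2/3) × 0.0017^(1/2) = 27.18 m³/s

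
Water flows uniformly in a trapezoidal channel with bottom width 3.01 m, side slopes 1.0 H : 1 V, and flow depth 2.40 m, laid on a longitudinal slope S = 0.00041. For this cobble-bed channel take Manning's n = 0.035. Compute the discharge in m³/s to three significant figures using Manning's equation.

A = (b + z·y)·y = (3.01 + 1.0×2.40)×2.40 = 12.98 m²
P = b + 2y√(1+z²) = 3.01 + 2×2.40×√(1+1.0²) = 9.798 m
R = A/P = 12.98/9.798 = 1.325 m
Q = (1/n)·A·R^(2/3)·S^(1/2) = (1/0.035) × 12.98 × 1.325^(2/3) × 0.00041^(1/2) = 9.062 m³/s

9.06 m³/s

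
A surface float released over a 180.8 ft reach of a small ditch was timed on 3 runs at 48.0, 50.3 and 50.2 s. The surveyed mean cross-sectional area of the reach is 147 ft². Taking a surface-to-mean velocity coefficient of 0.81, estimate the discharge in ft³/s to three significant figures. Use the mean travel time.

t̄ = (48.0 + 50.3 + 50.2) / 3 = 49.5 s
v_surface = L / t̄ = 180.8 / 49.5 = 3.653 ft/s
v_mean = 0.81 × 3.653 = 2.959 ft/s
Q = A × v_mean = 147 × 2.959 = 434.9 ft³/s

435 ft³/s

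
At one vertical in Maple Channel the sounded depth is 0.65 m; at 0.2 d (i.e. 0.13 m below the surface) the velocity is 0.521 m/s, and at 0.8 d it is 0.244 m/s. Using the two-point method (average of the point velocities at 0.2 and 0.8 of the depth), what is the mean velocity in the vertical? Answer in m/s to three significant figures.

v̄ = (0.521 + 0.244) / 2 = 0.3825 m/s

0.383 m/s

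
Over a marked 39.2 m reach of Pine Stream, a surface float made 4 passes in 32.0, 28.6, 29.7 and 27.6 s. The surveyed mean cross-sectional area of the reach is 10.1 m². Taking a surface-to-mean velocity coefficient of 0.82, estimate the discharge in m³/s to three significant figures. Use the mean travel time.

t̄ = (32.0 + 28.6 + 29.7 + 27.6) / 4 = 29.475 s
v_surface = L / t̄ = 39.2 / 29.475 = 1.330 m/s
v_mean = 0.82 × 1.330 = 1.091 m/s
Q = A × v_mean = 10.1 × 1.091 = 11.01 m³/s

11.0 m³/s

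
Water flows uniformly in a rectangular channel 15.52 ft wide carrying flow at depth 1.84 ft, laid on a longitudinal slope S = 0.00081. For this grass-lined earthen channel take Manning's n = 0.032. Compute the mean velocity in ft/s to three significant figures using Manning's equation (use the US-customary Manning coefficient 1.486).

1.72 ft/s

A = b·y = 15.52 × 1.84 = 28.56 ft²
P = b + 2y = 15.52 + 2×1.84 = 19.20 ft
R = A/P = 28.56/19.20 = 1.487 ft
Q = (1.486/n)·A·R^(2/3)·S^(1/2) = (1.486/0.032) × 28.56 × 1.487^(2/3) × 0.00081^(1/2) = 49.18 ft³/s
V = Q/A = 49.18/28.56 = 1.722 ft/s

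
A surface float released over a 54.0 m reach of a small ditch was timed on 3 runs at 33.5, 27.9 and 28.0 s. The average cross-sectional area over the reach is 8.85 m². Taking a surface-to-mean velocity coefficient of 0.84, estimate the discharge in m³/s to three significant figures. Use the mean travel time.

13.5 m³/s

t̄ = (33.5 + 27.9 + 28.0) / 3 = 29.8 s
v_surface = L / t̄ = 54.0 / 29.8 = 1.812 m/s
v_mean = 0.84 × 1.812 = 1.522 m/s
Q = A × v_mean = 8.85 × 1.522 = 13.47 m³/s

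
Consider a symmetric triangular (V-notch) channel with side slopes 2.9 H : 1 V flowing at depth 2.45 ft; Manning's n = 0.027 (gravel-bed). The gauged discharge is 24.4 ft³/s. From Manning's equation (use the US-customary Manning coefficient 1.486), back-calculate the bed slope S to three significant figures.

0.000533

A = z·y² = 2.9×2.45² = 17.41 ft²
P = 2y√(1+z²) = 2×2.45×√(1+2.9²) = 15.03 ft
R = A/P = 17.41/15.03 = 1.158 ft
S = (Q·n / (1.486·A·R^(2/3)))² = (24.4×0.027 / (1.486×17.41×1.103))² = 0.0005334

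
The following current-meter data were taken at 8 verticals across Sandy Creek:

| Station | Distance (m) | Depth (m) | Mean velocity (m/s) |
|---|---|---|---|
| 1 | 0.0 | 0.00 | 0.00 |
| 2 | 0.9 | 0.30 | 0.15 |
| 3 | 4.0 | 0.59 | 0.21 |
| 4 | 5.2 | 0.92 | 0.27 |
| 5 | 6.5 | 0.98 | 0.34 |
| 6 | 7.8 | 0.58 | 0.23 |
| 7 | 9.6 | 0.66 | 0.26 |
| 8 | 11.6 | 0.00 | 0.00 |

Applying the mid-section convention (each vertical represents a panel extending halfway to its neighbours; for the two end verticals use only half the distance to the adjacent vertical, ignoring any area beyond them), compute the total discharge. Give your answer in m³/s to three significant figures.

w_2 = (4.0 − 0.0)/2 = 2 m; q_2 = 0.15 × 0.30 × 2 = 0.09000 m³/s
w_3 = (5.2 − 0.9)/2 = 2.15 m; q_3 = 0.21 × 0.59 × 2.15 = 0.2664 m³/s
w_4 = (6.5 − 4.0)/2 = 1.25 m; q_4 = 0.27 × 0.92 × 1.25 = 0.3105 m³/s
w_5 = (7.8 − 5.2)/2 = 1.3 m; q_5 = 0.34 × 0.98 × 1.3 = 0.4332 m³/s
w_6 = (9.6 − 6.5)/2 = 1.55 m; q_6 = 0.23 × 0.58 × 1.55 = 0.2068 m³/s
w_7 = (11.6 − 7.8)/2 = 1.9 m; q_7 = 0.26 × 0.66 × 1.9 = 0.3260 m³/s
Stations 1, 8 contribute zero (depth or velocity is 0).
Q = Σ qᵢ = 1.633 m³/s

1.63 m³/s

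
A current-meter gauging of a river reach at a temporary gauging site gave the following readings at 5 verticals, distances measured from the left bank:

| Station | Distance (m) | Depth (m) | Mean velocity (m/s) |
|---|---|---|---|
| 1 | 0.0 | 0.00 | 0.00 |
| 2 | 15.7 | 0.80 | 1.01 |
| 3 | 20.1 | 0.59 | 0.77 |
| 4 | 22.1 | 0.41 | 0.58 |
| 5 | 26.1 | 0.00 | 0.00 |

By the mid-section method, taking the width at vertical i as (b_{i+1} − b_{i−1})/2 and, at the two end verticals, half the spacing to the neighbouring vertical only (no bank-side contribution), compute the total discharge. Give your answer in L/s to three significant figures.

10300 L/s

w_2 = (20.1 − 0.0)/2 = 10.05 m; q_2 = 1.01 × 0.80 × 10.05 = 8.120 m³/s
w_3 = (22.1 − 15.7)/2 = 3.2 m; q_3 = 0.77 × 0.59 × 3.2 = 1.454 m³/s
w_4 = (26.1 − 20.1)/2 = 3 m; q_4 = 0.58 × 0.41 × 3 = 0.7134 m³/s
Stations 1, 5 contribute zero (depth or velocity is 0).
Q = Σ qᵢ = 10.29 m³/s
= 10.29 × 1000 = 10290 L/s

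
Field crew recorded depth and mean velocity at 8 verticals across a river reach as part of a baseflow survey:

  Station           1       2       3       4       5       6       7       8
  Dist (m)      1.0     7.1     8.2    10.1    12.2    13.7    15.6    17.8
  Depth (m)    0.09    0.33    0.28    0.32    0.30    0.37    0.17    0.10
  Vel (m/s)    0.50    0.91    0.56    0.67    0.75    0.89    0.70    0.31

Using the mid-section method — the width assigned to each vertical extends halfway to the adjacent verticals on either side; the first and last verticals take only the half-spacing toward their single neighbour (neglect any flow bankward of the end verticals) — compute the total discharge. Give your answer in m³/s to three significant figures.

3.13 m³/s

w_1 = (7.1 − 1.0)/2 = 3.05 m; q_1 = 0.50 × 0.09 × 3.05 = 0.1373 m³/s
w_2 = (8.2 − 1.0)/2 = 3.6 m; q_2 = 0.91 × 0.33 × 3.6 = 1.081 m³/s
w_3 = (10.1 − 7.1)/2 = 1.5 m; q_3 = 0.56 × 0.28 × 1.5 = 0.2352 m³/s
w_4 = (12.2 − 8.2)/2 = 2 m; q_4 = 0.67 × 0.32 × 2 = 0.4288 m³/s
w_5 = (13.7 − 10.1)/2 = 1.8 m; q_5 = 0.75 × 0.30 × 1.8 = 0.4050 m³/s
w_6 = (15.6 − 12.2)/2 = 1.7 m; q_6 = 0.89 × 0.37 × 1.7 = 0.5598 m³/s
w_7 = (17.8 − 13.7)/2 = 2.05 m; q_7 = 0.70 × 0.17 × 2.05 = 0.2440 m³/s
w_8 = (17.8 − 15.6)/2 = 1.1 m; q_8 = 0.31 × 0.10 × 1.1 = 0.03410 m³/s
Q = Σ qᵢ = 3.125 m³/s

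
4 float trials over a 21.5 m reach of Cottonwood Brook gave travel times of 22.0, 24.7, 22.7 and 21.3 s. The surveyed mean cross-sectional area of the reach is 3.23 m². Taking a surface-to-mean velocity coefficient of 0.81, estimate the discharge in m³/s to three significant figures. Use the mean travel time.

2.48 m³/s

t̄ = (22.0 + 24.7 + 22.7 + 21.3) / 4 = 22.675 s
v_surface = L / t̄ = 21.5 / 22.675 = 0.9482 m/s
v_mean = 0.81 × 0.9482 = 0.7680 m/s
Q = A × v_mean = 3.23 × 0.7680 = 2.481 m³/s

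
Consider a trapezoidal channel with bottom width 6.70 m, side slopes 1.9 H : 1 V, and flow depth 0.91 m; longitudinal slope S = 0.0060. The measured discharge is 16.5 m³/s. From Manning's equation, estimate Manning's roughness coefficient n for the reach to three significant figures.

0.0290

A = (b + z·y)·y = (6.70 + 1.9×0.91)×0.91 = 7.670 m²
P = b + 2y√(1+z²) = 6.70 + 2×0.91×√(1+1.9²) = 10.61 m
R = A/P = 7.670/10.61 = 0.7231 m
n = (1/Q)·A·R^(2/3)·S^(1/2) = (1/16.5) × 7.670 × 0.8056 × 0.07746 = 0.02901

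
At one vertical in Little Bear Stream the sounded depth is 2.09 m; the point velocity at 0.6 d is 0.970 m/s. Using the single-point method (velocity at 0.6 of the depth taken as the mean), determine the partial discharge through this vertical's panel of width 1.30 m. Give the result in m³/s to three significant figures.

v̄ = v₀.₆ = 0.970 m/s
q = v̄ × d × w = 0.9700 × 2.09 × 1.30 = 2.635 m³/s

2.64 m³/s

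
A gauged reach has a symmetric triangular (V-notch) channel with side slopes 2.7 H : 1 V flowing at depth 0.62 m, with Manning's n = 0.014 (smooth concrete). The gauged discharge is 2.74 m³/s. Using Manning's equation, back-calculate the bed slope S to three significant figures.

A = z·y² = 2.7×0.62² = 1.038 m²
P = 2y√(1+z²) = 2×0.62×√(1+2.7²) = 3.570 m
R = A/P = 1.038/3.570 = 0.2907 m
S = (Q·n / (1·A·R^(2/3)))² = (2.74×0.014 / (1×1.038×0.4388))² = 0.007094

0.00709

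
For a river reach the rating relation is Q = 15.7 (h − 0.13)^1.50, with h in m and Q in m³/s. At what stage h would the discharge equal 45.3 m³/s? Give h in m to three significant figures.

2.16 m

h − h₀ = (Q/C)^(1/b) = (45.3/15.7)^(1/1.50) = 2.027 m
h = 0.13 + 2.027 = 2.157 m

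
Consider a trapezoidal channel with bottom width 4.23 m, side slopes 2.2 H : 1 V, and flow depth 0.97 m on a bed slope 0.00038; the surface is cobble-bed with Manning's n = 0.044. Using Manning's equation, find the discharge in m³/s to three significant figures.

A = (b + z·y)·y = (4.23 + 2.2×0.97)×0.97 = 6.173 m²
P = b + 2y√(1+z²) = 4.23 + 2×0.97×√(1+2.2²) = 8.918 m
R = A/P = 6.173/8.918 = 0.6922 m
Q = (1/n)·A·R^(2/3)·S^(1/2) = (1/0.044) × 6.173 × 0.6922^(2/3) × 0.00038^(1/2) = 2.140 m³/s

2.14 m³/s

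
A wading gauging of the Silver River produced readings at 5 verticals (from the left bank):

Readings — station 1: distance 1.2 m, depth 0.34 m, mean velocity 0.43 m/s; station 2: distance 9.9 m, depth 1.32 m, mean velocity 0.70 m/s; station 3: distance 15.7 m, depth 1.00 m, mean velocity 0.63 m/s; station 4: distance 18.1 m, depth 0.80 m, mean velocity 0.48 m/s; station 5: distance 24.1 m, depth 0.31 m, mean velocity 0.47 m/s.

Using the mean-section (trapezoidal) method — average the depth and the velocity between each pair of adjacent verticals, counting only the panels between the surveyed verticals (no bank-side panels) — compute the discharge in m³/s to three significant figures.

11.3 m³/s

Panel 1-2: Δb = 8.7 m, d̄ = (0.34+1.32)/2 = 0.83, v̄ = (0.43+0.70)/2 = 0.565 → q = 8.7×0.83×0.565 = 4.080 m³/s
Panel 2-3: Δb = 5.8 m, d̄ = (1.32+1.00)/2 = 1.16, v̄ = (0.70+0.63)/2 = 0.665 → q = 5.8×1.16×0.665 = 4.474 m³/s
Panel 3-4: Δb = 2.4 m, d̄ = (1.00+0.80)/2 = 0.9, v̄ = (0.63+0.48)/2 = 0.555 → q = 2.4×0.9×0.555 = 1.199 m³/s
Panel 4-5: Δb = 6 m, d̄ = (0.80+0.31)/2 = 0.555, v̄ = (0.48+0.47)/2 = 0.475 → q = 6×0.555×0.475 = 1.582 m³/s
Q = Σ q = 11.33 m³/s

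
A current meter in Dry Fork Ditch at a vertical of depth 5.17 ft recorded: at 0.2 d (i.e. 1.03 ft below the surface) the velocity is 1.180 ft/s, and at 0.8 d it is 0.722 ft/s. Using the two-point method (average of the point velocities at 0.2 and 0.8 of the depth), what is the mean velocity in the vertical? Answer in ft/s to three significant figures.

v̄ = (1.180 + 0.722) / 2 = 0.9510 ft/s

0.951 ft/s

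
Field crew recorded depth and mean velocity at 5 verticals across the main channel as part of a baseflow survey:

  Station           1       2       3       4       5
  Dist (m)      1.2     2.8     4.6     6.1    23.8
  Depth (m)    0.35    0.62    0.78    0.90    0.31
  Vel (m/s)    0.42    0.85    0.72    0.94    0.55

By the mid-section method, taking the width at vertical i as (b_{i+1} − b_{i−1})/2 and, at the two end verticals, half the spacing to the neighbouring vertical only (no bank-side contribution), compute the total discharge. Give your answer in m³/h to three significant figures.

w_1 = (2.8 − 1.2)/2 = 0.8 m; q_1 = 0.42 × 0.35 × 0.8 = 0.1176 m³/s
w_2 = (4.6 − 1.2)/2 = 1.7 m; q_2 = 0.85 × 0.62 × 1.7 = 0.8959 m³/s
w_3 = (6.1 − 2.8)/2 = 1.65 m; q_3 = 0.72 × 0.78 × 1.65 = 0.9266 m³/s
w_4 = (23.8 − 4.6)/2 = 9.6 m; q_4 = 0.94 × 0.90 × 9.6 = 8.122 m³/s
w_5 = (23.8 − 6.1)/2 = 8.85 m; q_5 = 0.55 × 0.31 × 8.85 = 1.509 m³/s
Q = Σ qᵢ = 11.57 m³/s
= 11.57 × 3600 = 41650 m³/h

41700 m³/h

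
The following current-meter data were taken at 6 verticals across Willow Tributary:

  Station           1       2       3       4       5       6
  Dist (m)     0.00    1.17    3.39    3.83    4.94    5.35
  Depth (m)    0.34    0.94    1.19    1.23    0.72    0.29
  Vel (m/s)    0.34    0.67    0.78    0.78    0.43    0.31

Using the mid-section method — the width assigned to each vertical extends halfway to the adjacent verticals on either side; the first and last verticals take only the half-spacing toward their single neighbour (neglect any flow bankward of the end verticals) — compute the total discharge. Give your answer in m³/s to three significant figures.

w_1 = (1.17 − 0.00)/2 = 0.585 m; q_1 = 0.34 × 0.34 × 0.585 = 0.06763 m³/s
w_2 = (3.39 − 0.00)/2 = 1.695 m; q_2 = 0.67 × 0.94 × 1.695 = 1.068 m³/s
w_3 = (3.83 − 1.17)/2 = 1.33 m; q_3 = 0.78 × 1.19 × 1.33 = 1.235 m³/s
w_4 = (4.94 − 3.39)/2 = 0.775 m; q_4 = 0.78 × 1.23 × 0.775 = 0.7435 m³/s
w_5 = (5.35 − 3.83)/2 = 0.76 m; q_5 = 0.43 × 0.72 × 0.76 = 0.2353 m³/s
w_6 = (5.35 − 4.94)/2 = 0.205 m; q_6 = 0.31 × 0.29 × 0.205 = 0.01843 m³/s
Q = Σ qᵢ = 3.367 m³/s

3.37 m³/s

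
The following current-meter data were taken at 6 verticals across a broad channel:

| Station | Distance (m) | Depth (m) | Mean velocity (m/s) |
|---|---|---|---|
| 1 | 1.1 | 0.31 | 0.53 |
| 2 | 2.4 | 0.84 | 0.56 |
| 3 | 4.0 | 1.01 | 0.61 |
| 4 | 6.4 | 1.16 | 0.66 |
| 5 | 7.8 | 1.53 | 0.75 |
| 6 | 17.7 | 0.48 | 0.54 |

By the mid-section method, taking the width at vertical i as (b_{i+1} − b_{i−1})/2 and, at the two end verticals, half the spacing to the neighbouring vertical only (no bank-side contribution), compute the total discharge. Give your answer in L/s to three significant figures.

11200 L/s

w_1 = (2.4 − 1.1)/2 = 0.65 m; q_1 = 0.53 × 0.31 × 0.65 = 0.1068 m³/s
w_2 = (4.0 − 1.1)/2 = 1.45 m; q_2 = 0.56 × 0.84 × 1.45 = 0.6821 m³/s
w_3 = (6.4 − 2.4)/2 = 2 m; q_3 = 0.61 × 1.01 × 2 = 1.232 m³/s
w_4 = (7.8 − 4.0)/2 = 1.9 m; q_4 = 0.66 × 1.16 × 1.9 = 1.455 m³/s
w_5 = (17.7 − 6.4)/2 = 5.65 m; q_5 = 0.75 × 1.53 × 5.65 = 6.483 m³/s
w_6 = (17.7 − 7.8)/2 = 4.95 m; q_6 = 0.54 × 0.48 × 4.95 = 1.283 m³/s
Q = Σ qᵢ = 11.24 m³/s
= 11.24 × 1000 = 11240 L/s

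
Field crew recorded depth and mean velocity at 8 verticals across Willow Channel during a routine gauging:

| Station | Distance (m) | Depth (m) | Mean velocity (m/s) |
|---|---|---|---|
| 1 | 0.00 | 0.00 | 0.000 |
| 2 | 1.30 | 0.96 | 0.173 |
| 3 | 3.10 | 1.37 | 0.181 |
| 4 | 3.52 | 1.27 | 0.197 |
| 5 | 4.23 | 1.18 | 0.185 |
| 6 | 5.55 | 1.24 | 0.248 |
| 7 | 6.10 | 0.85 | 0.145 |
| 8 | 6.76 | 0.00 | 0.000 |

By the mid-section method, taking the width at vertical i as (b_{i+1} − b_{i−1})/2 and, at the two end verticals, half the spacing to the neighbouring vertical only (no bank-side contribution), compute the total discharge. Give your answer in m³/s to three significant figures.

1.26 m³/s

w_2 = (3.10 − 0.00)/2 = 1.55 m; q_2 = 0.173 × 0.96 × 1.55 = 0.2574 m³/s
w_3 = (3.52 − 1.30)/2 = 1.11 m; q_3 = 0.181 × 1.37 × 1.11 = 0.2752 m³/s
w_4 = (4.23 − 3.10)/2 = 0.565 m; q_4 = 0.197 × 1.27 × 0.565 = 0.1414 m³/s
w_5 = (5.55 − 3.52)/2 = 1.015 m; q_5 = 0.185 × 1.18 × 1.015 = 0.2216 m³/s
w_6 = (6.10 − 4.23)/2 = 0.935 m; q_6 = 0.248 × 1.24 × 0.935 = 0.2875 m³/s
w_7 = (6.76 − 5.55)/2 = 0.605 m; q_7 = 0.145 × 0.85 × 0.605 = 0.07457 m³/s
Stations 1, 8 contribute zero (depth or velocity is 0).
Q = Σ qᵢ = 1.258 m³/s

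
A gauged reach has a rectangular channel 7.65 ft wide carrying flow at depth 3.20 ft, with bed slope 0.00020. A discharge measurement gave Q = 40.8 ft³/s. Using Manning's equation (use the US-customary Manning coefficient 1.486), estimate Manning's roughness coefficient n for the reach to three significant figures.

0.0183

A = b·y = 7.65 × 3.20 = 24.48 ft²
P = b + 2y = 7.65 + 2×3.20 = 14.05 ft
R = A/P = 24.48/14.05 = 1.742 ft
n = (1.486/Q)·A·R^(2/3)·S^(1/2) = (1.486/40.8) × 24.48 × 1.448 × 0.01414 = 0.01826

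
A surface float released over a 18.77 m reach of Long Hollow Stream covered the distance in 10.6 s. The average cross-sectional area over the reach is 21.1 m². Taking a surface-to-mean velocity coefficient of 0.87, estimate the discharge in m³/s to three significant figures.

v_surface = L / t̄ = 18.77 / 10.6 = 1.771 m/s
v_mean = 0.87 × 1.771 = 1.541 m/s
Q = A × v_mean = 21.1 × 1.541 = 32.51 m³/s

32.5 m³/s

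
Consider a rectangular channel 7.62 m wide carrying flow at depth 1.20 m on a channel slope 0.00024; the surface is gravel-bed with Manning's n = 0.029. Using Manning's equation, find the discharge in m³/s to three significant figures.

A = b·y = 7.62 × 1.20 = 9.144 m²
P = b + 2y = 7.62 + 2×1.20 = 10.02 m
R = A/P = 9.144/10.02 = 0.9126 m
Q = (1/n)·A·R^(2/3)·S^(1/2) = (1/0.029) × 9.144 × 0.9126^(2/3) × 0.00024^(1/2) = 4.596 m³/s

4.60 m³/s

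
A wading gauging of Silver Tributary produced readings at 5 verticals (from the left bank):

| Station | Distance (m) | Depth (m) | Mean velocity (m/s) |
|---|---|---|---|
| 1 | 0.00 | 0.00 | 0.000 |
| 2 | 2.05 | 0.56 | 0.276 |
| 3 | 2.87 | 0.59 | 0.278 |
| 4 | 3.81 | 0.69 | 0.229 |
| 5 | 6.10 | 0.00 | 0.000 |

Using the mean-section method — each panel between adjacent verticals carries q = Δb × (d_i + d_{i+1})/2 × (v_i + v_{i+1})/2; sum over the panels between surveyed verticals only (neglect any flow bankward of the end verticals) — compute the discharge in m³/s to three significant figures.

Panel 1-2: Δb = 2.05 m, d̄ = (0.00+0.56)/2 = 0.28, v̄ = (0.000+0.276)/2 = 0.138 → q = 2.05×0.28×0.138 = 0.07921 m³/s
Panel 2-3: Δb = 0.82 m, d̄ = (0.56+0.59)/2 = 0.575, v̄ = (0.276+0.278)/2 = 0.277 → q = 0.82×0.575×0.277 = 0.1306 m³/s
Panel 3-4: Δb = 0.94 m, d̄ = (0.59+0.69)/2 = 0.64, v̄ = (0.278+0.229)/2 = 0.2535 → q = 0.94×0.64×0.2535 = 0.1525 m³/s
Panel 4-5: Δb = 2.29 m, d̄ = (0.69+0.00)/2 = 0.345, v̄ = (0.229+0.000)/2 = 0.1145 → q = 2.29×0.345×0.1145 = 0.09046 m³/s
Q = Σ q = 0.4528 m³/s

0.453 m³/s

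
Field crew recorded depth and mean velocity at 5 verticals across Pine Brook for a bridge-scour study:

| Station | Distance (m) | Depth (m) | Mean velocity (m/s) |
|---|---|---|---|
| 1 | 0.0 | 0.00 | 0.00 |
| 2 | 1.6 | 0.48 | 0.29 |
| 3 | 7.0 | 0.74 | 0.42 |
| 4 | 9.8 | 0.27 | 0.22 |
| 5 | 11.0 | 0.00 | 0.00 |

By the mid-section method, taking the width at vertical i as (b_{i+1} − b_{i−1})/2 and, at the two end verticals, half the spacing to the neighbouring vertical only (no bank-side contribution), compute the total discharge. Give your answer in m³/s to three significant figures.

1.88 m³/s

w_2 = (7.0 − 0.0)/2 = 3.5 m; q_2 = 0.29 × 0.48 × 3.5 = 0.4872 m³/s
w_3 = (9.8 − 1.6)/2 = 4.1 m; q_3 = 0.42 × 0.74 × 4.1 = 1.274 m³/s
w_4 = (11.0 − 7.0)/2 = 2 m; q_4 = 0.22 × 0.27 × 2 = 0.1188 m³/s
Stations 1, 5 contribute zero (depth or velocity is 0).
Q = Σ qᵢ = 1.880 m³/s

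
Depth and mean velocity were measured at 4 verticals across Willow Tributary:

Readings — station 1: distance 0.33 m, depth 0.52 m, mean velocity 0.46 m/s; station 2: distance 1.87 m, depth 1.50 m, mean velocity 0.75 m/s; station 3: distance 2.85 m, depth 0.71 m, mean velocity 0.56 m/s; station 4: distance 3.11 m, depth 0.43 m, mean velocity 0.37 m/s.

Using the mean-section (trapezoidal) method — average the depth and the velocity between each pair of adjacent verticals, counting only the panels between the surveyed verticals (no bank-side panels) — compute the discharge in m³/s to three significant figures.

Panel 1-2: Δb = 1.54 m, d̄ = (0.52+1.50)/2 = 1.01, v̄ = (0.46+0.75)/2 = 0.605 → q = 1.54×1.01×0.605 = 0.9410 m³/s
Panel 2-3: Δb = 0.98 m, d̄ = (1.50+0.71)/2 = 1.105, v̄ = (0.75+0.56)/2 = 0.655 → q = 0.98×1.105×0.655 = 0.7093 m³/s
Panel 3-4: Δb = 0.26 m, d̄ = (0.71+0.43)/2 = 0.57, v̄ = (0.56+0.37)/2 = 0.465 → q = 0.26×0.57×0.465 = 0.06891 m³/s
Q = Σ q = 1.719 m³/s

1.72 m³/s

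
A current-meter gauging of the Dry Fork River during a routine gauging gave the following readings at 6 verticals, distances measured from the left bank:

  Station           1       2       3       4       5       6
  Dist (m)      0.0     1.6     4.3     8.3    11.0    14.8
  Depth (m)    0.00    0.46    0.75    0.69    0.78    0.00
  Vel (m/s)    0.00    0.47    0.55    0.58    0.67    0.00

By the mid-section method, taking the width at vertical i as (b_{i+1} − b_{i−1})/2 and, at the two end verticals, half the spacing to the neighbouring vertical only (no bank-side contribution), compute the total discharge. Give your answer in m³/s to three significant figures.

4.89 m³/s

w_2 = (4.3 − 0.0)/2 = 2.15 m; q_2 = 0.47 × 0.46 × 2.15 = 0.4648 m³/s
w_3 = (8.3 − 1.6)/2 = 3.35 m; q_3 = 0.55 × 0.75 × 3.35 = 1.382 m³/s
w_4 = (11.0 − 4.3)/2 = 3.35 m; q_4 = 0.58 × 0.69 × 3.35 = 1.341 m³/s
w_5 = (14.8 − 8.3)/2 = 3.25 m; q_5 = 0.67 × 0.78 × 3.25 = 1.698 m³/s
Stations 1, 6 contribute zero (depth or velocity is 0).
Q = Σ qᵢ = 4.886 m³/s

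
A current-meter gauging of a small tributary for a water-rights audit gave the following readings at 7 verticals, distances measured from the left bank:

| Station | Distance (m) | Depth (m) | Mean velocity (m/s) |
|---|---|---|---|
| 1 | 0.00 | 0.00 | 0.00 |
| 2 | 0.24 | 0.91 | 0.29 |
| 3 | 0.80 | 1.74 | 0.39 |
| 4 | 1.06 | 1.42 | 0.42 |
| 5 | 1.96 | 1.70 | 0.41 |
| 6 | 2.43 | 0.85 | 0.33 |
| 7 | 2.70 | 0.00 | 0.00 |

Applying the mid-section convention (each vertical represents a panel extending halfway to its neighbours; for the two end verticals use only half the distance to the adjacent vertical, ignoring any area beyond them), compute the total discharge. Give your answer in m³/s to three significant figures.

1.31 m³/s

w_2 = (0.80 − 0.00)/2 = 0.4 m; q_2 = 0.29 × 0.91 × 0.4 = 0.1056 m³/s
w_3 = (1.06 − 0.24)/2 = 0.41 m; q_3 = 0.39 × 1.74 × 0.41 = 0.2782 m³/s
w_4 = (1.96 − 0.80)/2 = 0.58 m; q_4 = 0.42 × 1.42 × 0.58 = 0.3459 m³/s
w_5 = (2.43 − 1.06)/2 = 0.685 m; q_5 = 0.41 × 1.70 × 0.685 = 0.4774 m³/s
w_6 = (2.70 − 1.96)/2 = 0.37 m; q_6 = 0.33 × 0.85 × 0.37 = 0.1038 m³/s
Stations 1, 7 contribute zero (depth or velocity is 0).
Q = Σ qᵢ = 1.311 m³/s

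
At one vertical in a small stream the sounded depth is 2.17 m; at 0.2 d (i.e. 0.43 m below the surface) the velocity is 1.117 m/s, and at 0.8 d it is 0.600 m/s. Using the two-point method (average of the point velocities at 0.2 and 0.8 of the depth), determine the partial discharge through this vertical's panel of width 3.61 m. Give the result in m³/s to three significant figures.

6.73 m³/s

v̄ = (1.117 + 0.600) / 2 = 0.8585 m/s
q = v̄ × d × w = 0.8585 × 2.17 × 3.61 = 6.725 m³/s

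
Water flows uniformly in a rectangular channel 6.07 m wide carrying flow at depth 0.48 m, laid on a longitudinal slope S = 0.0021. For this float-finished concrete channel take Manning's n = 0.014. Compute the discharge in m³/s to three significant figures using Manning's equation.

5.30 m³/s

A = b·y = 6.07 × 0.48 = 2.914 m²
P = b + 2y = 6.07 + 2×0.48 = 7.030 m
R = A/P = 2.914/7.030 = 0.4145 m
Q = (1/n)·A·R^(2/3)·S^(1/2) = (1/0.014) × 2.914 × 0.4145^(2/3) × 0.0021^(1/2) = 5.301 m³/s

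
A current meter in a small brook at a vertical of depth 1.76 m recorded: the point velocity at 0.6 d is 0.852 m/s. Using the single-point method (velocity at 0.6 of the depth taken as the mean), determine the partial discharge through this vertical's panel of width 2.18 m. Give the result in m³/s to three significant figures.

v̄ = v₀.₆ = 0.852 m/s
q = v̄ × d × w = 0.8520 × 1.76 × 2.18 = 3.269 m³/s

3.27 m³/s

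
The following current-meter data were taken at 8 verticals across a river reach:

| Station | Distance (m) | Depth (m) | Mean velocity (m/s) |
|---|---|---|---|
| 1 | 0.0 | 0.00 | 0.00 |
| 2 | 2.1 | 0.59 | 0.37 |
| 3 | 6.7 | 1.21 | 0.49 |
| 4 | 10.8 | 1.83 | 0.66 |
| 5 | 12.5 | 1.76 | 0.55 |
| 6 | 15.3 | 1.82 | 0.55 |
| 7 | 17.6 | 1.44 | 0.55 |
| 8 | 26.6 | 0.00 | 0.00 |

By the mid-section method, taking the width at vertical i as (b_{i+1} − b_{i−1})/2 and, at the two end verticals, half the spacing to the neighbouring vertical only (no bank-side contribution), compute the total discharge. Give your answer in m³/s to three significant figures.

16.0 m³/s

w_2 = (6.7 − 0.0)/2 = 3.35 m; q_2 = 0.37 × 0.59 × 3.35 = 0.7313 m³/s
w_3 = (10.8 − 2.1)/2 = 4.35 m; q_3 = 0.49 × 1.21 × 4.35 = 2.579 m³/s
w_4 = (12.5 − 6.7)/2 = 2.9 m; q_4 = 0.66 × 1.83 × 2.9 = 3.503 m³/s
w_5 = (15.3 − 10.8)/2 = 2.25 m; q_5 = 0.55 × 1.76 × 2.25 = 2.178 m³/s
w_6 = (17.6 − 12.5)/2 = 2.55 m; q_6 = 0.55 × 1.82 × 2.55 = 2.553 m³/s
w_7 = (26.6 − 15.3)/2 = 5.65 m; q_7 = 0.55 × 1.44 × 5.65 = 4.475 m³/s
Stations 1, 8 contribute zero (depth or velocity is 0).
Q = Σ qᵢ = 16.02 m³/s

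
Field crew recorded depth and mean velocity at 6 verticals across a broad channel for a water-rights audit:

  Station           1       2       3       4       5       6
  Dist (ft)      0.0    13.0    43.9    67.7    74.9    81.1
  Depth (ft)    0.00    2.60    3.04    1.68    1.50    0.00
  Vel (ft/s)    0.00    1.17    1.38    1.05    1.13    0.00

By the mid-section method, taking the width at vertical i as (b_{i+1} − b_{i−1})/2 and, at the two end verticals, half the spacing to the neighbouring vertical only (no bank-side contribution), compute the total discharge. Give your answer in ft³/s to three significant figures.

220 ft³/s

w_2 = (43.9 − 0.0)/2 = 21.95 ft; q_2 = 1.17 × 2.60 × 21.95 = 66.77 ft³/s
w_3 = (67.7 − 13.0)/2 = 27.35 ft; q_3 = 1.38 × 3.04 × 27.35 = 114.7 ft³/s
w_4 = (74.9 − 43.9)/2 = 15.5 ft; q_4 = 1.05 × 1.68 × 15.5 = 27.34 ft³/s
w_5 = (81.1 − 67.7)/2 = 6.7 ft; q_5 = 1.13 × 1.50 × 6.7 = 11.36 ft³/s
Stations 1, 6 contribute zero (depth or velocity is 0).
Q = Σ qᵢ = 220.2 ft³/s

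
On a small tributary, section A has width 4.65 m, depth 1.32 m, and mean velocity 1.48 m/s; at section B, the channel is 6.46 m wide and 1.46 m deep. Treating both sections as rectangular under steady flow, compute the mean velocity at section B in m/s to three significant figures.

0.963 m/s

Q = A₁V₁ = (4.65×1.32) × 1.48 = 9.084 m³/s
A₂ = 6.46 × 1.46 = 9.432 m²
V₂ = Q/A₂ = 9.084/9.432 = 0.9632 m/s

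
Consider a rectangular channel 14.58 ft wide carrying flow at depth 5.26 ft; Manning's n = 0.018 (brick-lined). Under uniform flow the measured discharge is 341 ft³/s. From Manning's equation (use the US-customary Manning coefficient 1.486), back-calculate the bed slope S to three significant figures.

A = b·y = 14.58 × 5.26 = 76.69 ft²
P = b + 2y = 14.58 + 2×5.26 = 25.10 ft
R = A/P = 76.69/25.10 = 3.055 ft
S = (Q·n / (1.486·A·R^(2/3)))² = (341×0.018 / (1.486×76.69×2.106))² = 0.0006543

0.000654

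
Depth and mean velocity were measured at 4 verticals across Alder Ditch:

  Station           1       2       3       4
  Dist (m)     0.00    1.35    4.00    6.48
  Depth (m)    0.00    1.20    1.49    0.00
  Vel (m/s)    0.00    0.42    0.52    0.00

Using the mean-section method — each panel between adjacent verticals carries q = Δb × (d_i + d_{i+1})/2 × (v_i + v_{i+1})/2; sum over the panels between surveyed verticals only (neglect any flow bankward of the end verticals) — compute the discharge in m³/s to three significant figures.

Panel 1-2: Δb = 1.35 m, d̄ = (0.00+1.20)/2 = 0.6, v̄ = (0.00+0.42)/2 = 0.21 → q = 1.35×0.6×0.21 = 0.1701 m³/s
Panel 2-3: Δb = 2.65 m, d̄ = (1.20+1.49)/2 = 1.345, v̄ = (0.42+0.52)/2 = 0.47 → q = 2.65×1.345×0.47 = 1.675 m³/s
Panel 3-4: Δb = 2.48 m, d̄ = (1.49+0.00)/2 = 0.745, v̄ = (0.52+0.00)/2 = 0.26 → q = 2.48×0.745×0.26 = 0.4804 m³/s
Q = Σ q = 2.326 m³/s

2.33 m³/s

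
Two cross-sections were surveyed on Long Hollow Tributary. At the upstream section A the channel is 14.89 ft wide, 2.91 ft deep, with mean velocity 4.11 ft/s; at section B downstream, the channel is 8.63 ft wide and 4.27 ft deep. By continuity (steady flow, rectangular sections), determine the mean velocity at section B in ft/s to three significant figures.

Q = A₁V₁ = (14.89×2.91) × 4.11 = 178.1 ft³/s
A₂ = 8.63 × 4.27 = 36.85 ft²
V₂ = Q/A₂ = 178.1/36.85 = 4.833 ft/s

4.83 ft/s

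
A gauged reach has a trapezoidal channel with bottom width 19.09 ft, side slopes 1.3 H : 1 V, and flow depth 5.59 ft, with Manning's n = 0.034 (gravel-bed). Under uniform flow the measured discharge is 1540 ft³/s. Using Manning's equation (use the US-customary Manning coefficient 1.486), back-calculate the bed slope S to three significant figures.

A = (b + z·y)·y = (19.09 + 1.3×5.59)×5.59 = 147.3 ft²
P = b + 2y√(1+z²) = 19.09 + 2×5.59×√(1+1.3²) = 37.43 ft
R = A/P = 147.3/37.43 = 3.937 ft
S = (Q·n / (1.486·A·R^(2/3)))² = (1540×0.034 / (1.486×147.3×2.493))² = 0.009201

0.00920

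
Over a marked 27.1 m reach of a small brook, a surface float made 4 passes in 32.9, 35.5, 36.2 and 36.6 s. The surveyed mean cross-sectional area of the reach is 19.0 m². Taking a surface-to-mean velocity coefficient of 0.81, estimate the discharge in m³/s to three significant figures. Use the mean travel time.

11.8 m³/s

t̄ = (32.9 + 35.5 + 36.2 + 36.6) / 4 = 35.3 s
v_surface = L / t̄ = 27.1 / 35.3 = 0.7677 m/s
v_mean = 0.81 × 0.7677 = 0.6218 m/s
Q = A × v_mean = 19.0 × 0.6218 = 11.81 m³/s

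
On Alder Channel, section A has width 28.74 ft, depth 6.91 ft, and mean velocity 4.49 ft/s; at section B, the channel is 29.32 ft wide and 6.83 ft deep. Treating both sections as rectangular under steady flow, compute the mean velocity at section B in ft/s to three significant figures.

Q = A₁V₁ = (28.74×6.91) × 4.49 = 891.7 ft³/s
A₂ = 29.32 × 6.83 = 200.3 ft²
V₂ = Q/A₂ = 891.7/200.3 = 4.453 ft/s

4.45 ft/s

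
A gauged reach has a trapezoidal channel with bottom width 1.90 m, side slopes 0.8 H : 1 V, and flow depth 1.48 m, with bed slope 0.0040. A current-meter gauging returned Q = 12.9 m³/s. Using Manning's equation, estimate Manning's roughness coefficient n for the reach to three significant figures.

A = (b + z·y)·y = (1.90 + 0.8×1.48)×1.48 = 4.564 m²
P = b + 2y√(1+z²) = 1.90 + 2×1.48×√(1+0.8²) = 5.691 m
R = A/P = 4.564/5.691 = 0.8021 m
n = (1/Q)·A·R^(2/3)·S^(1/2) = (1/12.9) × 4.564 × 0.8633 × 0.06325 = 0.01932

0.0193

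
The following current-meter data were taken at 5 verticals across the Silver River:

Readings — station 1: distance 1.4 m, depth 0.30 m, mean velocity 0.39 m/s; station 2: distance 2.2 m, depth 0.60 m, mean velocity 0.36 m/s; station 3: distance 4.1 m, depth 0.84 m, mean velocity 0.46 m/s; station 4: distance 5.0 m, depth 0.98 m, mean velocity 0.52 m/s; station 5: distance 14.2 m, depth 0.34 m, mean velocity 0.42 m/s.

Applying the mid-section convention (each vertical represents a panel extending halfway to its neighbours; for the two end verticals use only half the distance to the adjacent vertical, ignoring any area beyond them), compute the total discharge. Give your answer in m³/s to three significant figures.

4.11 m³/s

w_1 = (2.2 − 1.4)/2 = 0.4 m; q_1 = 0.39 × 0.30 × 0.4 = 0.04680 m³/s
w_2 = (4.1 − 1.4)/2 = 1.35 m; q_2 = 0.36 × 0.60 × 1.35 = 0.2916 m³/s
w_3 = (5.0 − 2.2)/2 = 1.4 m; q_3 = 0.46 × 0.84 × 1.4 = 0.5410 m³/s
w_4 = (14.2 − 4.1)/2 = 5.05 m; q_4 = 0.52 × 0.98 × 5.05 = 2.573 m³/s
w_5 = (14.2 − 5.0)/2 = 4.6 m; q_5 = 0.42 × 0.34 × 4.6 = 0.6569 m³/s
Q = Σ qᵢ = 4.110 m³/s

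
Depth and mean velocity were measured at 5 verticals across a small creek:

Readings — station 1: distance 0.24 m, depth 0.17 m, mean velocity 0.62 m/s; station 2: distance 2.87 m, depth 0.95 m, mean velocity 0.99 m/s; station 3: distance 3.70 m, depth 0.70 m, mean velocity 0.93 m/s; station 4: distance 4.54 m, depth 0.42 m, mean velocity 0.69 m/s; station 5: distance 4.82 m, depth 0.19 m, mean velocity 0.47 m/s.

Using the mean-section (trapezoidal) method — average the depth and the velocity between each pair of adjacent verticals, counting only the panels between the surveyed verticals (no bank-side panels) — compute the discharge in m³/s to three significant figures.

2.27 m³/s

Panel 1-2: Δb = 2.63 m, d̄ = (0.17+0.95)/2 = 0.56, v̄ = (0.62+0.99)/2 = 0.805 → q = 2.63×0.56×0.805 = 1.186 m³/s
Panel 2-3: Δb = 0.83 m, d̄ = (0.95+0.70)/2 = 0.825, v̄ = (0.99+0.93)/2 = 0.96 → q = 0.83×0.825×0.96 = 0.6574 m³/s
Panel 3-4: Δb = 0.84 m, d̄ = (0.70+0.42)/2 = 0.56, v̄ = (0.93+0.69)/2 = 0.81 → q = 0.84×0.56×0.81 = 0.3810 m³/s
Panel 4-5: Δb = 0.28 m, d̄ = (0.42+0.19)/2 = 0.305, v̄ = (0.69+0.47)/2 = 0.58 → q = 0.28×0.305×0.58 = 0.04953 m³/s
Q = Σ q = 2.274 m³/s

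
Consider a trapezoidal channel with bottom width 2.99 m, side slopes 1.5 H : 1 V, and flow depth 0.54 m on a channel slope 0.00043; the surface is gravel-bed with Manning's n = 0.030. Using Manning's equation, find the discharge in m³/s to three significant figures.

A = (b + z·y)·y = (2.99 + 1.5×0.54)×0.54 = 2.052 m²
P = b + 2y√(1+z²) = 2.99 + 2×0.54×√(1+1.5²) = 4.937 m
R = A/P = 2.052/4.937 = 0.4156 m
Q = (1/n)·A·R^(2/3)·S^(1/2) = (1/0.030) × 2.052 × 0.4156^(2/3) × 0.00043^(1/2) = 0.7900 m³/s

0.790 m³/s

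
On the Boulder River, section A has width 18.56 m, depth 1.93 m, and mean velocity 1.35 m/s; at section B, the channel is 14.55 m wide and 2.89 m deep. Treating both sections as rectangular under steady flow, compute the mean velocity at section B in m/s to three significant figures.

Q = A₁V₁ = (18.56×1.93) × 1.35 = 48.36 m³/s
A₂ = 14.55 × 2.89 = 42.05 m²
V₂ = Q/A₂ = 48.36/42.05 = 1.150 m/s

1.15 m/s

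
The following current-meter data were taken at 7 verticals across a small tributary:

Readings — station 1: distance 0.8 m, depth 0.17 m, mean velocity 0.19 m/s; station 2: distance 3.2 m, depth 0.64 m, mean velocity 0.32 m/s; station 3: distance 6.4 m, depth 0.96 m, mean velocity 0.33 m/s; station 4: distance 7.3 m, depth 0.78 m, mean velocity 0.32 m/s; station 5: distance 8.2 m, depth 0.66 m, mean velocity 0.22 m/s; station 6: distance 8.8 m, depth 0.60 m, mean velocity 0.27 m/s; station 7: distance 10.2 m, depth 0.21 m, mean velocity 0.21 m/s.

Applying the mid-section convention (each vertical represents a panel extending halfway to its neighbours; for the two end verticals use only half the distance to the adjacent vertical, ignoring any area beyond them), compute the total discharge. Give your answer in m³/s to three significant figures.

w_1 = (3.2 − 0.8)/2 = 1.2 m; q_1 = 0.19 × 0.17 × 1.2 = 0.03876 m³/s
w_2 = (6.4 − 0.8)/2 = 2.8 m; q_2 = 0.32 × 0.64 × 2.8 = 0.5734 m³/s
w_3 = (7.3 − 3.2)/2 = 2.05 m; q_3 = 0.33 × 0.96 × 2.05 = 0.6494 m³/s
w_4 = (8.2 − 6.4)/2 = 0.9 m; q_4 = 0.32 × 0.78 × 0.9 = 0.2246 m³/s
w_5 = (8.8 − 7.3)/2 = 0.75 m; q_5 = 0.22 × 0.66 × 0.75 = 0.1089 m³/s
w_6 = (10.2 − 8.2)/2 = 1 m; q_6 = 0.27 × 0.60 × 1 = 0.1620 m³/s
w_7 = (10.2 − 8.8)/2 = 0.7 m; q_7 = 0.21 × 0.21 × 0.7 = 0.03087 m³/s
Q = Σ qᵢ = 1.788 m³/s

1.79 m³/s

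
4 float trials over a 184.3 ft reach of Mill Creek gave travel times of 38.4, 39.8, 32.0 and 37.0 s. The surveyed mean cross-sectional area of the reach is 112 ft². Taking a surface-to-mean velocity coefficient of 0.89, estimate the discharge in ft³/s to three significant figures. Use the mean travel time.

t̄ = (38.4 + 39.8 + 32.0 + 37.0) / 4 = 36.8 s
v_surface = L / t̄ = 184.3 / 36.8 = 5.008 ft/s
v_mean = 0.89 × 5.008 = 4.457 ft/s
Q = A × v_mean = 112 × 4.457 = 499.2 ft³/s

499 ft³/s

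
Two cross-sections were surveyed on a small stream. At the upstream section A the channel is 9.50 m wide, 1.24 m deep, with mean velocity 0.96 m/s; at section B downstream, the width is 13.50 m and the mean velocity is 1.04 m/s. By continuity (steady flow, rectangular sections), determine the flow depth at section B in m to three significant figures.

0.805 m

Q = A₁V₁ = (9.50×1.24) × 0.96 = 11.31 m³/s
d₂ = Q/(b₂ V₂) = 11.31/(13.50×1.04) = 0.8055 m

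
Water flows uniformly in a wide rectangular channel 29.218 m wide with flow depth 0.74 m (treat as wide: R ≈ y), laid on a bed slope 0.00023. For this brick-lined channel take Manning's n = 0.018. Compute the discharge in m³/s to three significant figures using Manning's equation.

A = b·y = 29.218 × 0.74 = 21.62 m²
Wide channel: R ≈ y = 0.74 m
Q = (1/n)·A·R^(2/3)·S^(1/2) = (1/0.018) × 21.62 × 0.7400^(2/3) × 0.00023^(1/2) = 14.90 m³/s

14.9 m³/s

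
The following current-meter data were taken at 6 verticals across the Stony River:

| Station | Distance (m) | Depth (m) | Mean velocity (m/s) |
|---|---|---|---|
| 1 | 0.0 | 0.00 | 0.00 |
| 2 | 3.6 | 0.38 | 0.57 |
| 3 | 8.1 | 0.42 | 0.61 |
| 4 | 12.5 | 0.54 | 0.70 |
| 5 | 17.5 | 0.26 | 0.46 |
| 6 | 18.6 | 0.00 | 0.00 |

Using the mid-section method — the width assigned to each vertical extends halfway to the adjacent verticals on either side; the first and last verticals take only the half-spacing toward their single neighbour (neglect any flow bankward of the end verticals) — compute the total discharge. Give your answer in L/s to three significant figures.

4160 L/s

w_2 = (8.1 − 0.0)/2 = 4.05 m; q_2 = 0.57 × 0.38 × 4.05 = 0.8772 m³/s
w_3 = (12.5 − 3.6)/2 = 4.45 m; q_3 = 0.61 × 0.42 × 4.45 = 1.140 m³/s
w_4 = (17.5 − 8.1)/2 = 4.7 m; q_4 = 0.70 × 0.54 × 4.7 = 1.777 m³/s
w_5 = (18.6 − 12.5)/2 = 3.05 m; q_5 = 0.46 × 0.26 × 3.05 = 0.3648 m³/s
Stations 1, 6 contribute zero (depth or velocity is 0).
Q = Σ qᵢ = 4.159 m³/s
= 4.159 × 1000 = 4159 L/s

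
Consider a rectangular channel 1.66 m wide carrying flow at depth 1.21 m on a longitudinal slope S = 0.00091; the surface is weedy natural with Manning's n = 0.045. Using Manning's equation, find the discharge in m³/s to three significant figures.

A = b·y = 1.66 × 1.21 = 2.009 m²
P = b + 2y = 1.66 + 2×1.21 = 4.080 m
R = A/P = 2.009/4.080 = 0.4923 m
Q = (1/n)·A·R^(2/3)·S^(1/2) = (1/0.045) × 2.009 × 0.4923^(2/3) × 0.00091^(1/2) = 0.8395 m³/s

0.840 m³/s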